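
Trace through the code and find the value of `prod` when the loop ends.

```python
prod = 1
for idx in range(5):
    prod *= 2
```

Let's trace through this code step by step.

Initialize: prod = 1
Entering loop: for idx in range(5):
After iteration 1: idx = 0, prod = 2
After iteration 2: idx = 1, prod = 4
After iteration 3: idx = 2, prod = 8
After iteration 4: idx = 3, prod = 16
After iteration 5: idx = 4, prod = 32
Loop ends.

Final answer: 32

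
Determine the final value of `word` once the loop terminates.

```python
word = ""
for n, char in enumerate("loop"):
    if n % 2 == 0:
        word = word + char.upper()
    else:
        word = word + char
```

Let's trace through this code step by step.

Initialize: word = ''
Entering loop: for n, char in enumerate("loop"):
After iteration 1: n = 0, char = 'l', word = 'L'
After iteration 2: n = 1, char = 'o', word = 'Lo'
After iteration 3: n = 2, char = 'o', word = 'LoO'
After iteration 4: n = 3, char = 'p', word = 'LoOp'
Loop ends.

Final answer: 'LoOp'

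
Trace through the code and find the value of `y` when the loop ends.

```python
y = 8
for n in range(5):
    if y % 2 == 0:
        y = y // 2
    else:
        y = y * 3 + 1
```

Let's trace through this code step by step.

Initialize: y = 8
Entering loop: for n in range(5):
After iteration 1: n = 0, y = 4
After iteration 2: n = 1, y = 2
After iteration 3: n = 2, y = 1
After iteration 4: n = 3, y = 4
After iteration 5: n = 4, y = 2
Loop ends.

Final answer: 2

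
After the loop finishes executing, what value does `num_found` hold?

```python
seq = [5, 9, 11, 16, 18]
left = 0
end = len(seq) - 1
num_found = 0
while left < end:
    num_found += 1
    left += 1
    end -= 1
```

Let's trace through this code step by step.

Initialize: seq = [5, 9, 11, 16, 18]
Initialize: left = 0
Initialize: end = 4
Initialize: num_found = 0
Entering loop: while left < end:
After iteration 1: left = 1, end = 3, num_found = 1
After iteration 2: left = 2, end = 2, num_found = 2
Loop ends.

Final answer: 2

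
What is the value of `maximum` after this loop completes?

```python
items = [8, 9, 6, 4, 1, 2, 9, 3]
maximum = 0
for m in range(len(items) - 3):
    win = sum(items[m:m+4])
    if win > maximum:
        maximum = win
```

Let's trace through this code step by step.

Initialize: items = [8, 9, 6, 4, 1, 2, 9, 3]
Initialize: maximum = 0
Entering loop: for m in range(len(items) - 3):
After iteration 1: m = 0, maximum = 27, win = 27
After iteration 2: m = 1, maximum = 27, win = 20
After iteration 3: m = 2, maximum = 27, win = 13
After iteration 4: m = 3, maximum = 27, win = 16
After iteration 5: m = 4, maximum = 27, win = 15
Loop ends.

Final answer: 27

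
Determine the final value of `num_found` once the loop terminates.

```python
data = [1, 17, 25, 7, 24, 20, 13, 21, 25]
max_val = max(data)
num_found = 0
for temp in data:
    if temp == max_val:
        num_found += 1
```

Let's trace through this code step by step.

Initialize: data = [1, 17, 25, 7, 24, 20, 13, 21, 25]
Initialize: max_val = 25
Initialize: num_found = 0
Entering loop: for temp in data:
After iteration 1: temp = 1, num_found = 0
After iteration 2: temp = 17, num_found = 0
After iteration 3: temp = 25, num_found = 1
After iteration 4: temp = 7, num_found = 1
After iteration 5: temp = 24, num_found = 1
After iteration 6: temp = 20, num_found = 1
After iteration 7: temp = 13, num_found = 1
After iteration 8: temp = 21, num_found = 1
After iteration 9: temp = 25, num_found = 2
Loop ends.

Final answer: 2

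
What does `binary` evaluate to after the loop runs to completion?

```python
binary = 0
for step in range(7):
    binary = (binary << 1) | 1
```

Let's trace through this code step by step.

Initialize: binary = 0
Entering loop: for step in range(7):
After iteration 1: step = 0, binary = 1
After iteration 2: step = 1, binary = 3
After iteration 3: step = 2, binary = 7
After iteration 4: step = 3, binary = 15
After iteration 5: step = 4, binary = 31
After iteration 6: step = 5, binary = 63
After iteration 7: step = 6, binary = 127
Loop ends.

Final answer: 127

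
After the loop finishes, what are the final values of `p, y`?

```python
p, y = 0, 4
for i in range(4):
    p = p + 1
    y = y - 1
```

Let's trace through this code step by step.

Initialize: p = 0
Initialize: y = 4
Entering loop: for i in range(4):
After iteration 1: i = 0, p = 1, y = 3
After iteration 2: i = 1, p = 2, y = 2
After iteration 3: i = 2, p = 3, y = 1
After iteration 4: i = 3, p = 4, y = 0
Loop ends.

Final answer: 4, 0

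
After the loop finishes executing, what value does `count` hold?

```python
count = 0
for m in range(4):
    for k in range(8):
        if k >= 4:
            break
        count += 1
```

Let's trace through this code step by step.

Initialize: count = 0
Entering loop: for m in range(4):
After iteration 1: m = 0, count = 4
After iteration 2: m = 1, count = 8
After iteration 3: m = 2, count = 12
After iteration 4: m = 3, count = 16
Loop ends.

Final answer: 16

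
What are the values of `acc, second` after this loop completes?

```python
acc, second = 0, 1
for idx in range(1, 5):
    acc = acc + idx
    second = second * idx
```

Let's trace through this code step by step.

Initialize: acc = 0
Initialize: second = 1
Entering loop: for idx in range(1, 5):
After iteration 1: idx = 1, acc = 1, second = 1
After iteration 2: idx = 2, acc = 3, second = 2
After iteration 3: idx = 3, acc = 6, second = 6
After iteration 4: idx = 4, acc = 10, second = 24
Loop ends.

Final answer: 10, 24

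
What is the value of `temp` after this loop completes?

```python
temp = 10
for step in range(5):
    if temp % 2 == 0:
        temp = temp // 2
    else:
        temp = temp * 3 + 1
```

Let's trace through this code step by step.

Initialize: temp = 10
Entering loop: for step in range(5):
After iteration 1: step = 0, temp = 5
After iteration 2: step = 1, temp = 16
After iteration 3: step = 2, temp = 8
After iteration 4: step = 3, temp = 4
After iteration 5: step = 4, temp = 2
Loop ends.

Final answer: 2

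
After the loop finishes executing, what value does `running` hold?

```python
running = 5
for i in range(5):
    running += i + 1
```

Let's trace through this code step by step.

Initialize: running = 5
Entering loop: for i in range(5):
After iteration 1: i = 0, running = 6
After iteration 2: i = 1, running = 8
After iteration 3: i = 2, running = 11
After iteration 4: i = 3, running = 15
After iteration 5: i = 4, running = 20
Loop ends.

Final answer: 20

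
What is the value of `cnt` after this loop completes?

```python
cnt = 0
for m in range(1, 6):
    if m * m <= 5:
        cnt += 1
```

Let's trace through this code step by step.

Initialize: cnt = 0
Entering loop: for m in range(1, 6):
After iteration 1: m = 1, cnt = 1
After iteration 2: m = 2, cnt = 2
After iteration 3: m = 3, cnt = 2
After iteration 4: m = 4, cnt = 2
After iteration 5: m = 5, cnt = 2
Loop ends.

Final answer: 2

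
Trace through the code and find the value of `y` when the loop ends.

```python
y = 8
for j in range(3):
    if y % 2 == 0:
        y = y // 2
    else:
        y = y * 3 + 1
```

Let's trace through this code step by step.

Initialize: y = 8
Entering loop: for j in range(3):
After iteration 1: j = 0, y = 4
After iteration 2: j = 1, y = 2
After iteration 3: j = 2, y = 1
Loop ends.

Final answer: 1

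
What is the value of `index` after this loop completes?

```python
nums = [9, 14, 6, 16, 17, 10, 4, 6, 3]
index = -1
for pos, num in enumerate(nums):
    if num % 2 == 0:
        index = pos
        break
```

Let's trace through this code step by step.

Initialize: nums = [9, 14, 6, 16, 17, 10, 4, 6, 3]
Initialize: index = -1
Entering loop: for pos, num in enumerate(nums):
After iteration 1: pos = 0, num = 9, index = -1
After iteration 2: pos = 1, num = 14, index = 1
Loop ends.

Final answer: 1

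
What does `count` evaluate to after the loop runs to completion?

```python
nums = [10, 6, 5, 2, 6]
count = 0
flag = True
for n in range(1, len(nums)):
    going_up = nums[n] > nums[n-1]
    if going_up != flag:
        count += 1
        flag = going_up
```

Let's trace through this code step by step.

Initialize: nums = [10, 6, 5, 2, 6]
Initialize: count = 0
Initialize: flag = True
Entering loop: for n in range(1, len(nums)):
After iteration 1: n = 1, count = 1, flag = False, going_up = False
After iteration 2: n = 2, count = 1, flag = False, going_up = False
After iteration 3: n = 3, count = 1, flag = False, going_up = False
After iteration 4: n = 4, count = 2, flag = True, going_up = True
Loop ends.

Final answer: 2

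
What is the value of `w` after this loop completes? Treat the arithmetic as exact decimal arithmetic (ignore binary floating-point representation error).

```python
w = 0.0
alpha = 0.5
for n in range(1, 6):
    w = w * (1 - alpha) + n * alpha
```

Let's trace through this code step by step.

Initialize: w = 0.0
Initialize: alpha = 0.5
Entering loop: for n in range(1, 6):
After iteration 1: n = 1, w = 0.5
After iteration 2: n = 2, w = 1.25
After iteration 3: n = 3, w = 2.125
After iteration 4: n = 4, w = 3.0625
After iteration 5: n = 5, w = 4.03125
Loop ends.

Final answer: 4.03125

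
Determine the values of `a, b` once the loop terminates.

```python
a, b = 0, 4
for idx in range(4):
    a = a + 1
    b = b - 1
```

Let's trace through this code step by step.

Initialize: a = 0
Initialize: b = 4
Entering loop: for idx in range(4):
After iteration 1: idx = 0, a = 1, b = 3
After iteration 2: idx = 1, a = 2, b = 2
After iteration 3: idx = 2, a = 3, b = 1
After iteration 4: idx = 3, a = 4, b = 0
Loop ends.

Final answer: 4, 0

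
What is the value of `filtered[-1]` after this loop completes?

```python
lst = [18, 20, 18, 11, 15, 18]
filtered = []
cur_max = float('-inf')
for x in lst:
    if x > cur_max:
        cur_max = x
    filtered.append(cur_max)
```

Let's trace through this code step by step.

Initialize: lst = [18, 20, 18, 11, 15, 18]
Initialize: filtered = []
Initialize: cur_max = -inf
Entering loop: for x in lst:
After iteration 1: x = 18, filtered = [18], cur_max = 18
After iteration 2: x = 20, filtered = [18, 20], cur_max = 20
After iteration 3: x = 18, filtered = [18, 20, 20], cur_max = 20
After iteration 4: x = 11, filtered = [18, 20, 20, 20], cur_max = 20
After iteration 5: x = 15, filtered = [18, 20, 20, 20, 20], cur_max = 20
After iteration 6: x = 18, filtered = [18, 20, 20, 20, 20, 20], cur_max = 20
Loop ends.
filtered[-1] = 20

Final answer: 20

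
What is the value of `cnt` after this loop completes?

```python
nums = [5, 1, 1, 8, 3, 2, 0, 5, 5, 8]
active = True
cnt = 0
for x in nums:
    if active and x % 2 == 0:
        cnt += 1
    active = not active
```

Let's trace through this code step by step.

Initialize: nums = [5, 1, 1, 8, 3, 2, 0, 5, 5, 8]
Initialize: active = True
Initialize: cnt = 0
Entering loop: for x in nums:
After iteration 1: x = 5, active = False, cnt = 0
After iteration 2: x = 1, active = True, cnt = 0
After iteration 3: x = 1, active = False, cnt = 0
After iteration 4: x = 8, active = True, cnt = 0
After iteration 5: x = 3, active = False, cnt = 0
After iteration 6: x = 2, active = True, cnt = 0
After iteration 7: x = 0, active = False, cnt = 1
After iteration 8: x = 5, active = True, cnt = 1
After iteration 9: x = 5, active = False, cnt = 1
After iteration 10: x = 8, active = True, cnt = 1
Loop ends.

Final answer: 1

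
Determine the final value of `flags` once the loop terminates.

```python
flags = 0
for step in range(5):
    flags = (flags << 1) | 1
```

Let's trace through this code step by step.

Initialize: flags = 0
Entering loop: for step in range(5):
After iteration 1: step = 0, flags = 1
After iteration 2: step = 1, flags = 3
After iteration 3: step = 2, flags = 7
After iteration 4: step = 3, flags = 15
After iteration 5: step = 4, flags = 31
Loop ends.

Final answer: 31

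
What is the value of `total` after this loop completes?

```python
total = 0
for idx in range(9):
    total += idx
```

Let's trace through this code step by step.

Initialize: total = 0
Entering loop: for idx in range(9):
After iteration 1: idx = 0, total = 0
After iteration 2: idx = 1, total = 1
After iteration 3: idx = 2, total = 3
After iteration 4: idx = 3, total = 6
After iteration 5: idx = 4, total = 10
After iteration 6: idx = 5, total = 15
After iteration 7: idx = 6, total = 21
After iteration 8: idx = 7, total = 28
After iteration 9: idx = 8, total = 36
Loop ends.

Final answer: 36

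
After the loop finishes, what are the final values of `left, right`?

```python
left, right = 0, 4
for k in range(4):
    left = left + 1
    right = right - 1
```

Let's trace through this code step by step.

Initialize: left = 0
Initialize: right = 4
Entering loop: for k in range(4):
After iteration 1: k = 0, left = 1, right = 3
After iteration 2: k = 1, left = 2, right = 2
After iteration 3: k = 2, left = 3, right = 1
After iteration 4: k = 3, left = 4, right = 0
Loop ends.

Final answer: 4, 0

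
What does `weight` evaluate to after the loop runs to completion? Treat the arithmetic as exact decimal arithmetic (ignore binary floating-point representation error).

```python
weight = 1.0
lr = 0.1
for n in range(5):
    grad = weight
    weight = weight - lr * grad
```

Let's trace through this code step by step.

Initialize: weight = 1.0
Initialize: lr = 0.1
Entering loop: for n in range(5):
After iteration 1: n = 0, weight = 0.9, grad = 1.0
After iteration 2: n = 1, weight = 0.81, grad = 0.9
After iteration 3: n = 2, weight = 0.729, grad = 0.81
After iteration 4: n = 3, weight = 0.6561, grad = 0.729
After iteration 5: n = 4, weight = 0.59049, grad = 0.6561
Loop ends.

Final answer: 0.59049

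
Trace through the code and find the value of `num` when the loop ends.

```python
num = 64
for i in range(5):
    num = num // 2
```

Let's trace through this code step by step.

Initialize: num = 64
Entering loop: for i in range(5):
After iteration 1: i = 0, num = 32
After iteration 2: i = 1, num = 16
After iteration 3: i = 2, num = 8
After iteration 4: i = 3, num = 4
After iteration 5: i = 4, num = 2
Loop ends.

Final answer: 2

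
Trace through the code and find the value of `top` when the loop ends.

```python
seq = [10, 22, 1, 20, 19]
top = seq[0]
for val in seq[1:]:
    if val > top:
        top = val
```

Let's trace through this code step by step.

Initialize: seq = [10, 22, 1, 20, 19]
Initialize: top = 10
Entering loop: for val in seq[1:]:
After iteration 1: val = 22, top = 22
After iteration 2: val = 1, top = 22
After iteration 3: val = 20, top = 22
After iteration 4: val = 19, top = 22
Loop ends.

Final answer: 22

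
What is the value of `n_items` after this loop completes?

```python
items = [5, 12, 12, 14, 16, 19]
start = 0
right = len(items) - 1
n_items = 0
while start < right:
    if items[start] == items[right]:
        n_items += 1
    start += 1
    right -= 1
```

Let's trace through this code step by step.

Initialize: items = [5, 12, 12, 14, 16, 19]
Initialize: start = 0
Initialize: right = 5
Initialize: n_items = 0
Entering loop: while start < right:
After iteration 1: start = 1, right = 4, n_items = 0
After iteration 2: start = 2, right = 3, n_items = 0
After iteration 3: start = 3, right = 2, n_items = 0
Loop ends.

Final answer: 0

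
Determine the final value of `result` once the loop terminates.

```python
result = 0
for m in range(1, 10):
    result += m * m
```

Let's trace through this code step by step.

Initialize: result = 0
Entering loop: for m in range(1, 10):
After iteration 1: m = 1, result = 1
After iteration 2: m = 2, result = 5
After iteration 3: m = 3, result = 14
After iteration 4: m = 4, result = 30
After iteration 5: m = 5, result = 55
After iteration 6: m = 6, result = 91
After iteration 7: m = 7, result = 140
After iteration 8: m = 8, result = 204
After iteration 9: m = 9, result = 285
Loop ends.

Final answer: 285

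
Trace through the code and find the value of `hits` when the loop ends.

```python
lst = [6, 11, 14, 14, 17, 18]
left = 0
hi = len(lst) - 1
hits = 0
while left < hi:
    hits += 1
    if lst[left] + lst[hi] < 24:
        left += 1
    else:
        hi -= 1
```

Let's trace through this code step by step.

Initialize: lst = [6, 11, 14, 14, 17, 18]
Initialize: left = 0
Initialize: hi = 5
Initialize: hits = 0
Entering loop: while left < hi:
After iteration 1: left = 0, hi = 4, hits = 1
After iteration 2: left = 1, hi = 4, hits = 2
After iteration 3: left = 1, hi = 3, hits = 3
After iteration 4: left = 1, hi = 2, hits = 4
After iteration 5: left = 1, hi = 1, hits = 5
Loop ends.

Final answer: 5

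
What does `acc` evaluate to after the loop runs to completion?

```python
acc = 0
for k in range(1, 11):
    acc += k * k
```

Let's trace through this code step by step.

Initialize: acc = 0
Entering loop: for k in range(1, 11):
After iteration 1: k = 1, acc = 1
After iteration 2: k = 2, acc = 5
After iteration 3: k = 3, acc = 14
After iteration 4: k = 4, acc = 30
After iteration 5: k = 5, acc = 55
After iteration 6: k = 6, acc = 91
After iteration 7: k = 7, acc = 140
After iteration 8: k = 8, acc = 204
After iteration 9: k = 9, acc = 285
After iteration 10: k = 10, acc = 385
Loop ends.

Final answer: 385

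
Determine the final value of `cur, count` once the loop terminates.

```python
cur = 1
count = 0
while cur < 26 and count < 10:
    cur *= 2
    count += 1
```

Let's trace through this code step by step.

Initialize: cur = 1
Initialize: count = 0
Entering loop: while cur < 26 and count < 10:
After iteration 1: cur = 2, count = 1
After iteration 2: cur = 4, count = 2
After iteration 3: cur = 8, count = 3
After iteration 4: cur = 16, count = 4
After iteration 5: cur = 32, count = 5
Loop ends.

Final answer: 32, 5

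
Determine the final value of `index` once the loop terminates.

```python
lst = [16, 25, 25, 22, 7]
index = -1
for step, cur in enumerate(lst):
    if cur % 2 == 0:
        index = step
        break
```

Let's trace through this code step by step.

Initialize: lst = [16, 25, 25, 22, 7]
Initialize: index = -1
Entering loop: for step, cur in enumerate(lst):
After iteration 1: step = 0, cur = 16, index = 0
Loop ends.

Final answer: 0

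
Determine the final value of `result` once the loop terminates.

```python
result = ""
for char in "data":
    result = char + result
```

Let's trace through this code step by step.

Initialize: result = ''
Entering loop: for char in "data":
After iteration 1: char = 'd', result = 'd'
After iteration 2: char = 'a', result = 'ad'
After iteration 3: char = 't', result = 'tad'
After iteration 4: char = 'a', result = 'atad'
Loop ends.

Final answer: 'atad'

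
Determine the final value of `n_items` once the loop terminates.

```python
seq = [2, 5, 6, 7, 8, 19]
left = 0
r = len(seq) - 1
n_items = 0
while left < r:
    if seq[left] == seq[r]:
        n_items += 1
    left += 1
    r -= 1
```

Let's trace through this code step by step.

Initialize: seq = [2, 5, 6, 7, 8, 19]
Initialize: left = 0
Initialize: r = 5
Initialize: n_items = 0
Entering loop: while left < r:
After iteration 1: left = 1, r = 4, n_items = 0
After iteration 2: left = 2, r = 3, n_items = 0
After iteration 3: left = 3, r = 2, n_items = 0
Loop ends.

Final answer: 0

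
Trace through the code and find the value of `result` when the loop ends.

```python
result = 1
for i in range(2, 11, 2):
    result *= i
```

Let's trace through this code step by step.

Initialize: result = 1
Entering loop: for i in range(2, 11, 2):
After iteration 1: i = 2, result = 2
After iteration 2: i = 4, result = 8
After iteration 3: i = 6, result = 48
After iteration 4: i = 8, result = 384
After iteration 5: i = 10, result = 3840
Loop ends.

Final answer: 3840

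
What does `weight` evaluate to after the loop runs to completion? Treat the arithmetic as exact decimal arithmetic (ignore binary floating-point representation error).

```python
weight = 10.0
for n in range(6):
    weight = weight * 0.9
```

Let's trace through this code step by step.

Initialize: weight = 10.0
Entering loop: for n in range(6):
After iteration 1: n = 0, weight = 9.0
After iteration 2: n = 1, weight = 8.1
After iteration 3: n = 2, weight = 7.29
After iteration 4: n = 3, weight = 6.561
After iteration 5: n = 4, weight = 5.9049
After iteration 6: n = 5, weight = 5.31441
Loop ends.

Final answer: 5.31441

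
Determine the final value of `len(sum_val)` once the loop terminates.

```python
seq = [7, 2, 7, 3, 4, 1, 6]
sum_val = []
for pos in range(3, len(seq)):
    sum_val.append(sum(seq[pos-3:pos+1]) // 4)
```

Let's trace through this code step by step.

Initialize: seq = [7, 2, 7, 3, 4, 1, 6]
Initialize: sum_val = []
Entering loop: for pos in range(3, len(seq)):
After iteration 1: pos = 3, sum_val = [4]
After iteration 2: pos = 4, sum_val = [4, 4]
After iteration 3: pos = 5, sum_val = [4, 4, 3]
After iteration 4: pos = 6, sum_val = [4, 4, 3, 3]
Loop ends.
len(sum_val) = 4

Final answer: 4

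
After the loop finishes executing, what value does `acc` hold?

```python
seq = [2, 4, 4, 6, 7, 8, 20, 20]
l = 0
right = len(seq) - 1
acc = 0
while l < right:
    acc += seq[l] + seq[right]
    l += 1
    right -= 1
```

Let's trace through this code step by step.

Initialize: seq = [2, 4, 4, 6, 7, 8, 20, 20]
Initialize: l = 0
Initialize: right = 7
Initialize: acc = 0
Entering loop: while l < right:
After iteration 1: l = 1, right = 6, acc = 22
After iteration 2: l = 2, right = 5, acc = 46
After iteration 3: l = 3, right = 4, acc = 58
After iteration 4: l = 4, right = 3, acc = 71
Loop ends.

Final answer: 71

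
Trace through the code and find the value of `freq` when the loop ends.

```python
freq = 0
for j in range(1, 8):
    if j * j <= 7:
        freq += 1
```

Let's trace through this code step by step.

Initialize: freq = 0
Entering loop: for j in range(1, 8):
After iteration 1: j = 1, freq = 1
After iteration 2: j = 2, freq = 2
After iteration 3: j = 3, freq = 2
After iteration 4: j = 4, freq = 2
After iteration 5: j = 5, freq = 2
After iteration 6: j = 6, freq = 2
After iteration 7: j = 7, freq = 2
Loop ends.

Final answer: 2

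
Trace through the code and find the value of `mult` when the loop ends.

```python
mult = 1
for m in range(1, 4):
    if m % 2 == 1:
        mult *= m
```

Let's trace through this code step by step.

Initialize: mult = 1
Entering loop: for m in range(1, 4):
After iteration 1: m = 1, mult = 1
After iteration 2: m = 2, mult = 1
After iteration 3: m = 3, mult = 3
Loop ends.

Final answer: 3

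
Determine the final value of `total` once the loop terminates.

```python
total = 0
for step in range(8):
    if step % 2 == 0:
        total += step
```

Let's trace through this code step by step.

Initialize: total = 0
Entering loop: for step in range(8):
After iteration 1: step = 0, total = 0
After iteration 2: step = 1, total = 0
After iteration 3: step = 2, total = 2
After iteration 4: step = 3, total = 2
After iteration 5: step = 4, total = 6
After iteration 6: step = 5, total = 6
After iteration 7: step = 6, total = 12
After iteration 8: step = 7, total = 12
Loop ends.

Final answer: 12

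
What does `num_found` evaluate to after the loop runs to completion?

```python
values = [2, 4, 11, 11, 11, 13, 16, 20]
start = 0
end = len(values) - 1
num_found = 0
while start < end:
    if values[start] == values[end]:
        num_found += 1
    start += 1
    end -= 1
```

Let's trace through this code step by step.

Initialize: values = [2, 4, 11, 11, 11, 13, 16, 20]
Initialize: start = 0
Initialize: end = 7
Initialize: num_found = 0
Entering loop: while start < end:
After iteration 1: start = 1, end = 6, num_found = 0
After iteration 2: start = 2, end = 5, num_found = 0
After iteration 3: start = 3, end = 4, num_found = 0
After iteration 4: start = 4, end = 3, num_found = 1
Loop ends.

Final answer: 1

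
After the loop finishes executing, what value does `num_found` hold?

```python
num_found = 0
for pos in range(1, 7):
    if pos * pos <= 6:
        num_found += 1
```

Let's trace through this code step by step.

Initialize: num_found = 0
Entering loop: for pos in range(1, 7):
After iteration 1: pos = 1, num_found = 1
After iteration 2: pos = 2, num_found = 2
After iteration 3: pos = 3, num_found = 2
After iteration 4: pos = 4, num_found = 2
After iteration 5: pos = 5, num_found = 2
After iteration 6: pos = 6, num_found = 2
Loop ends.

Final answer: 2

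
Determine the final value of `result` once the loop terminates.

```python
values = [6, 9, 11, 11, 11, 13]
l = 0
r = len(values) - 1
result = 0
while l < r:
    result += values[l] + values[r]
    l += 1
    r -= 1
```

Let's trace through this code step by step.

Initialize: values = [6, 9, 11, 11, 11, 13]
Initialize: l = 0
Initialize: r = 5
Initialize: result = 0
Entering loop: while l < r:
After iteration 1: l = 1, r = 4, result = 19
After iteration 2: l = 2, r = 3, result = 39
After iteration 3: l = 3, r = 2, result = 61
Loop ends.

Final answer: 61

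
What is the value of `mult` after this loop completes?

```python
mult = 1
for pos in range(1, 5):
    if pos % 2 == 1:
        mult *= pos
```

Let's trace through this code step by step.

Initialize: mult = 1
Entering loop: for pos in range(1, 5):
After iteration 1: pos = 1, mult = 1
After iteration 2: pos = 2, mult = 1
After iteration 3: pos = 3, mult = 3
After iteration 4: pos = 4, mult = 3
Loop ends.

Final answer: 3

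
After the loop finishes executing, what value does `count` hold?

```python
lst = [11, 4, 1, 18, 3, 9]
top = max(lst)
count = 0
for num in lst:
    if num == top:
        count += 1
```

Let's trace through this code step by step.

Initialize: lst = [11, 4, 1, 18, 3, 9]
Initialize: top = 18
Initialize: count = 0
Entering loop: for num in lst:
After iteration 1: num = 11, count = 0
After iteration 2: num = 4, count = 0
After iteration 3: num = 1, count = 0
After iteration 4: num = 18, count = 1
After iteration 5: num = 3, count = 1
After iteration 6: num = 9, count = 1
Loop ends.

Final answer: 1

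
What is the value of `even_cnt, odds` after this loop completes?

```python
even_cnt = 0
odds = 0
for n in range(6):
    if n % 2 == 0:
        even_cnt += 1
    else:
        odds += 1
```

Let's trace through this code step by step.

Initialize: even_cnt = 0
Initialize: odds = 0
Entering loop: for n in range(6):
After iteration 1: n = 0, even_cnt = 1, odds = 0
After iteration 2: n = 1, even_cnt = 1, odds = 1
After iteration 3: n = 2, even_cnt = 2, odds = 1
After iteration 4: n = 3, even_cnt = 2, odds = 2
After iteration 5: n = 4, even_cnt = 3, odds = 2
After iteration 6: n = 5, even_cnt = 3, odds = 3
Loop ends.

Final answer: 3, 3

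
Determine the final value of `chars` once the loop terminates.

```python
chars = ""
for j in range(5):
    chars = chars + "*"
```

Let's trace through this code step by step.

Initialize: chars = ''
Entering loop: for j in range(5):
After iteration 1: j = 0, chars = '*'
After iteration 2: j = 1, chars = '**'
After iteration 3: j = 2, chars = '***'
After iteration 4: j = 3, chars = '****'
After iteration 5: j = 4, chars = '*****'
Loop ends.

Final answer: '*****'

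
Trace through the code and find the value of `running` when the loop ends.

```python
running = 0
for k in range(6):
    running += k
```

Let's trace through this code step by step.

Initialize: running = 0
Entering loop: for k in range(6):
After iteration 1: k = 0, running = 0
After iteration 2: k = 1, running = 1
After iteration 3: k = 2, running = 3
After iteration 4: k = 3, running = 6
After iteration 5: k = 4, running = 10
After iteration 6: k = 5, running = 15
Loop ends.

Final answer: 15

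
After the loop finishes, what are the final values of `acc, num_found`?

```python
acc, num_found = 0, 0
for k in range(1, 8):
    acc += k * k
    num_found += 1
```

Let's trace through this code step by step.

Initialize: acc = 0
Initialize: num_found = 0
Entering loop: for k in range(1, 8):
After iteration 1: k = 1, acc = 1, num_found = 1
After iteration 2: k = 2, acc = 5, num_found = 2
After iteration 3: k = 3, acc = 14, num_found = 3
After iteration 4: k = 4, acc = 30, num_found = 4
After iteration 5: k = 5, acc = 55, num_found = 5
After iteration 6: k = 6, acc = 91, num_found = 6
After iteration 7: k = 7, acc = 140, num_found = 7
Loop ends.

Final answer: 140, 7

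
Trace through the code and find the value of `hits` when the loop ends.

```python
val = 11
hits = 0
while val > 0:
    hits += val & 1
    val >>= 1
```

Let's trace through this code step by step.

Initialize: val = 11
Initialize: hits = 0
Entering loop: while val > 0:
After iteration 1: val = 5, hits = 1
After iteration 2: val = 2, hits = 2
After iteration 3: val = 1, hits = 2
After iteration 4: val = 0, hits = 3
Loop ends.

Final answer: 3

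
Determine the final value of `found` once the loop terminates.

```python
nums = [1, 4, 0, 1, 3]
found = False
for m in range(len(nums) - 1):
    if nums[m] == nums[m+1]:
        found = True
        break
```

Let's trace through this code step by step.

Initialize: nums = [1, 4, 0, 1, 3]
Initialize: found = False
Entering loop: for m in range(len(nums) - 1):
After iteration 1: m = 0, found = False
After iteration 2: m = 1, found = False
After iteration 3: m = 2, found = False
After iteration 4: m = 3, found = False
Loop ends.

Final answer: False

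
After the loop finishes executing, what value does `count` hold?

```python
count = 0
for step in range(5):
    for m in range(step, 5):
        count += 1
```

Let's trace through this code step by step.

Initialize: count = 0
Entering loop: for step in range(5):
After iteration 1: step = 0, count = 5
After iteration 2: step = 1, count = 9
After iteration 3: step = 2, count = 12
After iteration 4: step = 3, count = 14
After iteration 5: step = 4, count = 15
Loop ends.

Final answer: 15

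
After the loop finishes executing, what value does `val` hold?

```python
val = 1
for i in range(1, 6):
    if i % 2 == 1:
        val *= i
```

Let's trace through this code step by step.

Initialize: val = 1
Entering loop: for i in range(1, 6):
After iteration 1: i = 1, val = 1
After iteration 2: i = 2, val = 1
After iteration 3: i = 3, val = 3
After iteration 4: i = 4, val = 3
After iteration 5: i = 5, val = 15
Loop ends.

Final answer: 15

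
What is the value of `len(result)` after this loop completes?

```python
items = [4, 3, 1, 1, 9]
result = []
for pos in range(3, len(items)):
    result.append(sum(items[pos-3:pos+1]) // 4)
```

Let's trace through this code step by step.

Initialize: items = [4, 3, 1, 1, 9]
Initialize: result = []
Entering loop: for pos in range(3, len(items)):
After iteration 1: pos = 3, result = [2]
After iteration 2: pos = 4, result = [2, 3]
Loop ends.
len(result) = 2

Final answer: 2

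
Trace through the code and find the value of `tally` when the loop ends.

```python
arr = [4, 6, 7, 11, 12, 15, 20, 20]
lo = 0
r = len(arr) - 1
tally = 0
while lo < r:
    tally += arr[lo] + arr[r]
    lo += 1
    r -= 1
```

Let's trace through this code step by step.

Initialize: arr = [4, 6, 7, 11, 12, 15, 20, 20]
Initialize: lo = 0
Initialize: r = 7
Initialize: tally = 0
Entering loop: while lo < r:
After iteration 1: lo = 1, r = 6, tally = 24
After iteration 2: lo = 2, r = 5, tally = 50
After iteration 3: lo = 3, r = 4, tally = 72
After iteration 4: lo = 4, r = 3, tally = 95
Loop ends.

Final answer: 95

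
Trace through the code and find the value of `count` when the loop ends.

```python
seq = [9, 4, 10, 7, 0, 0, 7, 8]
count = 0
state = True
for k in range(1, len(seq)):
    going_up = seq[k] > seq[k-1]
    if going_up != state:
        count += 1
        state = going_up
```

Let's trace through this code step by step.

Initialize: seq = [9, 4, 10, 7, 0, 0, 7, 8]
Initialize: count = 0
Initialize: state = True
Entering loop: for k in range(1, len(seq)):
After iteration 1: k = 1, count = 1, state = False, going_up = False
After iteration 2: k = 2, count = 2, state = True, going_up = True
After iteration 3: k = 3, count = 3, state = False, going_up = False
After iteration 4: k = 4, count = 3, state = False, going_up = False
After iteration 5: k = 5, count = 3, state = False, going_up = False
After iteration 6: k = 6, count = 4, state = True, going_up = True
After iteration 7: k = 7, count = 4, state = True, going_up = True
Loop ends.

Final answer: 4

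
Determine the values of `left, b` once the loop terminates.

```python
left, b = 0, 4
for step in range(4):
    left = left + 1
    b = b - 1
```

Let's trace through this code step by step.

Initialize: left = 0
Initialize: b = 4
Entering loop: for step in range(4):
After iteration 1: step = 0, left = 1, b = 3
After iteration 2: step = 1, left = 2, b = 2
After iteration 3: step = 2, left = 3, b = 1
After iteration 4: step = 3, left = 4, b = 0
Loop ends.

Final answer: 4, 0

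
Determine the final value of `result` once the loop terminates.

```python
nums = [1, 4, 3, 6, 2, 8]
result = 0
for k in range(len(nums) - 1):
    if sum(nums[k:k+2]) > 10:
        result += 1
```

Let's trace through this code step by step.

Initialize: nums = [1, 4, 3, 6, 2, 8]
Initialize: result = 0
Entering loop: for k in range(len(nums) - 1):
After iteration 1: k = 0, result = 0
After iteration 2: k = 1, result = 0
After iteration 3: k = 2, result = 0
After iteration 4: k = 3, result = 0
After iteration 5: k = 4, result = 0
Loop ends.

Final answer: 0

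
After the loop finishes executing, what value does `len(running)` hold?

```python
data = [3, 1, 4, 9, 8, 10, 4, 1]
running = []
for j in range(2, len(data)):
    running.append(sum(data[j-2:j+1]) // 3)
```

Let's trace through this code step by step.

Initialize: data = [3, 1, 4, 9, 8, 10, 4, 1]
Initialize: running = []
Entering loop: for j in range(2, len(data)):
After iteration 1: j = 2, running = [2]
After iteration 2: j = 3, running = [2, 4]
After iteration 3: j = 4, running = [2, 4, 7]
After iteration 4: j = 5, running = [2, 4, 7, 9]
After iteration 5: j = 6, running = [2, 4, 7, 9, 7]
After iteration 6: j = 7, running = [2, 4, 7, 9, 7, 5]
Loop ends.
len(running) = 6

Final answer: 6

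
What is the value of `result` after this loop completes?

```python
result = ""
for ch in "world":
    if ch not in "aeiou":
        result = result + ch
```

Let's trace through this code step by step.

Initialize: result = ''
Entering loop: for ch in "world":
After iteration 1: ch = 'w', result = 'w'
After iteration 2: ch = 'o', result = 'w'
After iteration 3: ch = 'r', result = 'wr'
After iteration 4: ch = 'l', result = 'wrl'
After iteration 5: ch = 'd', result = 'wrld'
Loop ends.

Final answer: 'wrld'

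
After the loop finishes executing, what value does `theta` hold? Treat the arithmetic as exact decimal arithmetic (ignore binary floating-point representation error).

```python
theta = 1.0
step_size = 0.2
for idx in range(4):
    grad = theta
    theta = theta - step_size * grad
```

Let's trace through this code step by step.

Initialize: theta = 1.0
Initialize: step_size = 0.2
Entering loop: for idx in range(4):
After iteration 1: idx = 0, theta = 0.8, grad = 1.0
After iteration 2: idx = 1, theta = 0.64, grad = 0.8
After iteration 3: idx = 2, theta = 0.512, grad = 0.64
After iteration 4: idx = 3, theta = 0.4096, grad = 0.512
Loop ends.

Final answer: 0.4096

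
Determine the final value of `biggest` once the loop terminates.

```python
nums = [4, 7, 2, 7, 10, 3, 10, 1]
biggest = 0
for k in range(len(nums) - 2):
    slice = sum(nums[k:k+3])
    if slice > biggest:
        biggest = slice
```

Let's trace through this code step by step.

Initialize: nums = [4, 7, 2, 7, 10, 3, 10, 1]
Initialize: biggest = 0
Entering loop: for k in range(len(nums) - 2):
After iteration 1: k = 0, biggest = 13, slice = 13
After iteration 2: k = 1, biggest = 16, slice = 16
After iteration 3: k = 2, biggest = 19, slice = 19
After iteration 4: k = 3, biggest = 20, slice = 20
After iteration 5: k = 4, biggest = 23, slice = 23
After iteration 6: k = 5, biggest = 23, slice = 14
Loop ends.

Final answer: 23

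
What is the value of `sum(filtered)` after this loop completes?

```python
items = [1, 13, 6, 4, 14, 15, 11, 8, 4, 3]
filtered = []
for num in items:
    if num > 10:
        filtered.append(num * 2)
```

Let's trace through this code step by step.

Initialize: items = [1, 13, 6, 4, 14, 15, 11, 8, 4, 3]
Initialize: filtered = []
Entering loop: for num in items:
After iteration 1: num = 1, filtered = []
After iteration 2: num = 13, filtered = [26]
After iteration 3: num = 6, filtered = [26]
After iteration 4: num = 4, filtered = [26]
After iteration 5: num = 14, filtered = [26, 28]
After iteration 6: num = 15, filtered = [26, 28, 30]
After iteration 7: num = 11, filtered = [26, 28, 30, 22]
After iteration 8: num = 8, filtered = [26, 28, 30, 22]
After iteration 9: num = 4, filtered = [26, 28, 30, 22]
After iteration 10: num = 3, filtered = [26, 28, 30, 22]
Loop ends.
sum(filtered) = 106

Final answer: 106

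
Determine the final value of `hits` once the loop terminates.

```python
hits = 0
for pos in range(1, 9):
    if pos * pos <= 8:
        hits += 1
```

Let's trace through this code step by step.

Initialize: hits = 0
Entering loop: for pos in range(1, 9):
After iteration 1: pos = 1, hits = 1
After iteration 2: pos = 2, hits = 2
After iteration 3: pos = 3, hits = 2
After iteration 4: pos = 4, hits = 2
After iteration 5: pos = 5, hits = 2
After iteration 6: pos = 6, hits = 2
After iteration 7: pos = 7, hits = 2
After iteration 8: pos = 8, hits = 2
Loop ends.

Final answer: 2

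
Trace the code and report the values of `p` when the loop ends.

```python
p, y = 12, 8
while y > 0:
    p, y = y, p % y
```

Let's trace through this code step by step.

Initialize: p = 12
Initialize: y = 8
Entering loop: while y > 0:
After iteration 1: p = 8, y = 4
After iteration 2: p = 4, y = 0
Loop ends.

Final answer: 4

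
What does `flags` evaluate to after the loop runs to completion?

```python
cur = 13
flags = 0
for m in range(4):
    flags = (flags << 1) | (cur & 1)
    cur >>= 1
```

Let's trace through this code step by step.

Initialize: cur = 13
Initialize: flags = 0
Entering loop: for m in range(4):
After iteration 1: m = 0, cur = 6, flags = 1
After iteration 2: m = 1, cur = 3, flags = 2
After iteration 3: m = 2, cur = 1, flags = 5
After iteration 4: m = 3, cur = 0, flags = 11
Loop ends.

Final answer: 11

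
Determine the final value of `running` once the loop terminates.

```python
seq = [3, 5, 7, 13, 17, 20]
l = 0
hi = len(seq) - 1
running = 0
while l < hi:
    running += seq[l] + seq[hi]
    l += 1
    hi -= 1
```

Let's trace through this code step by step.

Initialize: seq = [3, 5, 7, 13, 17, 20]
Initialize: l = 0
Initialize: hi = 5
Initialize: running = 0
Entering loop: while l < hi:
After iteration 1: l = 1, hi = 4, running = 23
After iteration 2: l = 2, hi = 3, running = 45
After iteration 3: l = 3, hi = 2, running = 65
Loop ends.

Final answer: 65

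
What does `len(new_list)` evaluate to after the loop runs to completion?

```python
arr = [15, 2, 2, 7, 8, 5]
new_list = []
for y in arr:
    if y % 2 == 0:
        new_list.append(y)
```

Let's trace through this code step by step.

Initialize: arr = [15, 2, 2, 7, 8, 5]
Initialize: new_list = []
Entering loop: for y in arr:
After iteration 1: y = 15, new_list = []
After iteration 2: y = 2, new_list = [2]
After iteration 3: y = 2, new_list = [2, 2]
After iteration 4: y = 7, new_list = [2, 2]
After iteration 5: y = 8, new_list = [2, 2, 8]
After iteration 6: y = 5, new_list = [2, 2, 8]
Loop ends.
len(new_list) = 3

Final answer: 3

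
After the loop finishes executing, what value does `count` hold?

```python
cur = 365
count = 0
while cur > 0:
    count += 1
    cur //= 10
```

Let's trace through this code step by step.

Initialize: cur = 365
Initialize: count = 0
Entering loop: while cur > 0:
After iteration 1: cur = 36, count = 1
After iteration 2: cur = 3, count = 2
After iteration 3: cur = 0, count = 3
Loop ends.

Final answer: 3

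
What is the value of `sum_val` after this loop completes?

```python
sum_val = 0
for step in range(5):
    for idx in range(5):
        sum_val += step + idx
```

Let's trace through this code step by step.

Initialize: sum_val = 0
Entering loop: for step in range(5):
After iteration 1: step = 0, sum_val = 10
After iteration 2: step = 1, sum_val = 25
After iteration 3: step = 2, sum_val = 45
After iteration 4: step = 3, sum_val = 70
After iteration 5: step = 4, sum_val = 100
Loop ends.

Final answer: 100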